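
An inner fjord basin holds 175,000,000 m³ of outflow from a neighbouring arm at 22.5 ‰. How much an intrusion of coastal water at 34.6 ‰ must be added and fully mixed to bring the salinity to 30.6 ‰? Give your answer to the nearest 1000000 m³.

354000000 m³

Salt balance: 175,000,000×22.5 + V×34.6 = (175,000,000+V)×30.6
3,937,500,000 + 34.6V = 5,355,000,000 + 30.6V
1,417,500,000 = 4V
V = 354,375,000 m³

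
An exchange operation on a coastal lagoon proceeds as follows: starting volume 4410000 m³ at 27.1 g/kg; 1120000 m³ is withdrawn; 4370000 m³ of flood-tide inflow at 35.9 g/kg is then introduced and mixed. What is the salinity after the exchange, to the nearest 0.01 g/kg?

32.12 g/kg

Remaining after removal: 3,290,000 m³ at 27.1 g/kg (salt = 89,159,000)
After addition: salt = 89,159,000 + 4,370,000×35.9 = 246,042,000; volume = 7,660,000 m³
S = 246,042,000 / 7,660,000 = 32.1204 g/kg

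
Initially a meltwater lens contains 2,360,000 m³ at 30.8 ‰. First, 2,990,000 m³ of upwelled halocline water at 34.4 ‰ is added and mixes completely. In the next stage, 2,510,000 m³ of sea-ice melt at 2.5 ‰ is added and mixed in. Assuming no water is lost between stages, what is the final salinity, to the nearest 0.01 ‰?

Conserving salt mass:
Initial salt = 2,360,000×30.8 = 72,688,000
After stage 1: salt = 72,688,000 + 2,990,000×34.4 = 175,544,000; volume = 5,350,000 m³; S = 32.812 ‰
After stage 2: salt = 175,544,000 + 2,510,000×2.5 = 181,819,000; volume = 7,860,000 m³
S = 181,819,000 / 7,860,000 = 23.1322 ‰

23.13 ‰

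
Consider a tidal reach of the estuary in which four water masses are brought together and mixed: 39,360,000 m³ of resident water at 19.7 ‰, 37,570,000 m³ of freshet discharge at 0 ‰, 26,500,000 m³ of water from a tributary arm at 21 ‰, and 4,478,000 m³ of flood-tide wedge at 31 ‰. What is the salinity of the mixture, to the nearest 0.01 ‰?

13.63 ‰

Mass of salt is conserved:
salt = 39,360,000×19.7 + 37,570,000×0 + 26,500,000×21 + 4,478,000×31 = 775,392,000 + 0 + 556,500,000 + 138,818,000 = 1,470,710,000
volume = 39,360,000 + 37,570,000 + 26,500,000 + 4,478,000 = 107,908,000 m³
S = 1,470,710,000 / 107,908,000 = 13.6293 ‰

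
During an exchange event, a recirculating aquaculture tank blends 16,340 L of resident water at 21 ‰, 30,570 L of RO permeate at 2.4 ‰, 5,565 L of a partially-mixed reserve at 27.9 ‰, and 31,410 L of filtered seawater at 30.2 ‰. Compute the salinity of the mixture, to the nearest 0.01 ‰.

Mass of salt is conserved:
salt = 16,340×21 + 30,570×2.4 + 5,565×27.9 + 31,410×30.2 = 343,140 + 73,368 + 155,263.5 + 948,582 = 1,520,353.5
volume = 16,340 + 30,570 + 5,565 + 31,410 = 83,885 L
S = 1,520,353.5 / 83,885 = 18.1243 ‰

18.12 ‰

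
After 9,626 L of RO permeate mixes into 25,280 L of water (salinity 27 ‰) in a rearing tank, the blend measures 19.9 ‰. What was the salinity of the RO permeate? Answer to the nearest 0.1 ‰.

Salt balance: 25,280×27 + 9,626×S = 34,906×19.9
682,560 + 9,626·S = 694,629.4
S = (694,629.4 − 682,560) / 9,626 = 1.2538 ‰

1.3 ‰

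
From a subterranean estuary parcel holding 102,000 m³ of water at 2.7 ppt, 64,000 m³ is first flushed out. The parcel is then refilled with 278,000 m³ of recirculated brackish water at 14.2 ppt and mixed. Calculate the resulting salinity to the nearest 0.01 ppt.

12.82 ppt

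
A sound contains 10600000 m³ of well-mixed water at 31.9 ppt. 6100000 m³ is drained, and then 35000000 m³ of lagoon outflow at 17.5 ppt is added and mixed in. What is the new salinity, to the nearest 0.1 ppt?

19.1 ppt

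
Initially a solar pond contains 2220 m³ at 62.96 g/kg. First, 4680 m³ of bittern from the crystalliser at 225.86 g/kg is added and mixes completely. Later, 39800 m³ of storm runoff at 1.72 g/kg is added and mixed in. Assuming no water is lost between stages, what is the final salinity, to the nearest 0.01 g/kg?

27.09 g/kg

By conservation of dissolved salt,
Initial salt = 2,220×62.96 = 139,771.2
After stage 1: salt = 139,771.2 + 4,680×225.86 = 1,196,796; volume = 6,900 m³; S = 173.449 g/kg
After stage 2: salt = 1,196,796 + 39,800×1.72 = 1,265,252; volume = 46,700 m³
S = 1,265,252 / 46,700 = 27.0932 g/kg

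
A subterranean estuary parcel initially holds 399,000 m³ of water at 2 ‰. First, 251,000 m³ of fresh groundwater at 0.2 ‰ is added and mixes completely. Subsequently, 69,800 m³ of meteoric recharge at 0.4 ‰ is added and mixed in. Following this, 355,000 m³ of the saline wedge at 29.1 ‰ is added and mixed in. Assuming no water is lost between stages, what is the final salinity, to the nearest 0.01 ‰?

10.43 ‰

Weighted by volume,
Initial salt = 399,000×2 = 798,000
After stage 1: salt = 798,000 + 251,000×0.2 = 848,200; volume = 650,000 m³; S = 1.305 ‰
After stage 2: salt = 848,200 + 69,800×0.4 = 876,120; volume = 719,800 m³; S = 1.217 ‰
After stage 3: salt = 876,120 + 355,000×29.1 = 11,206,620; volume = 1,074,800 m³
S = 11,206,620 / 1,074,800 = 10.4267 ‰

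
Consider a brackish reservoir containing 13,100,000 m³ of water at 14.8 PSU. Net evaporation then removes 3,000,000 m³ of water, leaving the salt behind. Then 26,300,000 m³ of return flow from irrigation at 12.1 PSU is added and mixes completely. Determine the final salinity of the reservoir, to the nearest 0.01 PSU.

After evaporation: salt = 13,100,000×14.8 = 193,880,000; volume = 13,100,000 − 3,000,000 = 10,100,000 m³
After mixing: salt = 193,880,000 + 26,300,000×12.1 = 512,110,000; volume = 10,100,000 + 26,300,000 = 36,400,000 m³
S = 512,110,000 / 36,400,000 = 14.069 PSU

14.07 PSU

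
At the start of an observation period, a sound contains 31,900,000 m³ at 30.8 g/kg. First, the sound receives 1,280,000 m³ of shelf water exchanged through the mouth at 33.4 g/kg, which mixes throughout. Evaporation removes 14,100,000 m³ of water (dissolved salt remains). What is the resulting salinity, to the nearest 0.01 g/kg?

After mixing: salt = 31,900,000×30.8 + 1,280,000×33.4 = 1,025,272,000; volume = 33,180,000 m³
After evaporation: salt unchanged = 1,025,272,000; volume = 33,180,000 − 14,100,000 = 19,080,000 m³
S = 1,025,272,000 / 19,080,000 = 53.7354 g/kg

53.74 g/kg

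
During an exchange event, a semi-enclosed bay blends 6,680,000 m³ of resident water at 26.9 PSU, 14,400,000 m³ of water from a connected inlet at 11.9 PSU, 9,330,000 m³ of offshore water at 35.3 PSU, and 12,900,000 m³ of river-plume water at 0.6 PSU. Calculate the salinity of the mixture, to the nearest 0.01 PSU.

Total salt / total volume:
salt = 6,680,000×26.9 + 14,400,000×11.9 + 9,330,000×35.3 + 12,900,000×0.6 = 179,692,000 + 171,360,000 + 329,349,000 + 7,740,000 = 688,141,000
volume = 6,680,000 + 14,400,000 + 9,330,000 + 12,900,000 = 43,310,000 m³
S = 688,141,000 / 43,310,000 = 15.8887 PSU

15.89 PSU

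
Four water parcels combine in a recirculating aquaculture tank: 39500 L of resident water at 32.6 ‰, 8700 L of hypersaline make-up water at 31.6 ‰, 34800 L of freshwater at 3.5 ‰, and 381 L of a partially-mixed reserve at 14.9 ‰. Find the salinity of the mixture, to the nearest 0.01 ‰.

20.27 ‰

Conserving salt mass:
salt = 39,500×32.6 + 8,700×31.6 + 34,800×3.5 + 381×14.9 = 1,287,700 + 274,920 + 121,800 + 5,676.9 = 1,690,096.9
volume = 39,500 + 8,700 + 34,800 + 381 = 83,381 L
S = 1,690,096.9 / 83,381 = 20.2696 ‰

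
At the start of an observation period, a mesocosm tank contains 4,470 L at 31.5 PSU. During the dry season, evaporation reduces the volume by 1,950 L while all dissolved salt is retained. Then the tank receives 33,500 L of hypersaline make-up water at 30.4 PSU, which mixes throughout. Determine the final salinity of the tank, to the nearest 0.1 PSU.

After evaporation: salt = 4,470×31.5 = 140,805; volume = 4,470 − 1,950 = 2,520 L
After mixing: salt = 140,805 + 33,500×30.4 = 1,159,205; volume = 2,520 + 33,500 = 36,020 L
S = 1,159,205 / 36,020 = 32.1823 PSU

32.2 PSU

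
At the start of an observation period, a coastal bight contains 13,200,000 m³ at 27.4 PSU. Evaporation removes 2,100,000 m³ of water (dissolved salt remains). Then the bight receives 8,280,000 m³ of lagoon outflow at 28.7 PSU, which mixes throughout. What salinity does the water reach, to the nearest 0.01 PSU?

After evaporation: salt = 13,200,000×27.4 = 361,680,000; volume = 13,200,000 − 2,100,000 = 11,100,000 m³
After mixing: salt = 361,680,000 + 8,280,000×28.7 = 599,316,000; volume = 11,100,000 + 8,280,000 = 19,380,000 m³
S = 599,316,000 / 19,380,000 = 30.9245 PSU

30.92 PSU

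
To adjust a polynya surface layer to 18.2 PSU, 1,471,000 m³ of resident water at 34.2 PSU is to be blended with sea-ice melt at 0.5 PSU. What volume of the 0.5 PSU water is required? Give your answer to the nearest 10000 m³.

1330000 m³

Salt balance: 1,471,000×34.2 + V×0.5 = (1,471,000+V)×18.2
50,308,200 + 0.5V = 26,772,200 + 18.2V
23,536,000 = 17.7V
V = 1,329,717.51 m³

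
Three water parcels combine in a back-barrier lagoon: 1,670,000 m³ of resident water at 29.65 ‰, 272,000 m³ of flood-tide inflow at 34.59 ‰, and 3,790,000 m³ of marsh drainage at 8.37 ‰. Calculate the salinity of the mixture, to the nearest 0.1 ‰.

15.8 ‰

Salt balance:
salt = 1,670,000×29.65 + 272,000×34.59 + 3,790,000×8.37 = 49,515,500 + 9,408,480 + 31,722,300 = 90,646,280
volume = 1,670,000 + 272,000 + 3,790,000 = 5,732,000 m³
S = 90,646,280 / 5,732,000 = 15.814 ‰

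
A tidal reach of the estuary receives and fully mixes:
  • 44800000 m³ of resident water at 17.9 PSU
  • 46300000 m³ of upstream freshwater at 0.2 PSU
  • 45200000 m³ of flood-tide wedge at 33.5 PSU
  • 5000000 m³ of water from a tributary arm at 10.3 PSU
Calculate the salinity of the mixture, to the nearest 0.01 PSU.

Weighted by volume,
salt = 44,800,000×17.9 + 46,300,000×0.2 + 45,200,000×33.5 + 5,000,000×10.3 = 801,920,000 + 9,260,000 + 1,514,200,000 + 51,500,000 = 2,376,880,000
volume = 44,800,000 + 46,300,000 + 45,200,000 + 5,000,000 = 141,300,000 m³
S = 2,376,880,000 / 141,300,000 = 16.8215 PSU

16.82 PSU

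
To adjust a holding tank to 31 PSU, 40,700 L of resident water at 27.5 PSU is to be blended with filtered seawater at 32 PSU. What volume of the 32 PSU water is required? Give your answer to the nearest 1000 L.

Salt balance: 40,700×27.5 + V×32 = (40,700+V)×31
1,119,250 + 32V = 1,261,700 + 31V
142,450 = 1V
V = 142,450 L

142000 L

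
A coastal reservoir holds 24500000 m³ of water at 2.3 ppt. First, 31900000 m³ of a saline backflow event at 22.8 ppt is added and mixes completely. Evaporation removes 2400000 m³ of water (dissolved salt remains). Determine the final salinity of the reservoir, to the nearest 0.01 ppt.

After mixing: salt = 24,500,000×2.3 + 31,900,000×22.8 = 783,670,000; volume = 56,400,000 m³
After evaporation: salt unchanged = 783,670,000; volume = 56,400,000 − 2,400,000 = 54,000,000 m³
S = 783,670,000 / 54,000,000 = 14.5124 ppt

14.51 ppt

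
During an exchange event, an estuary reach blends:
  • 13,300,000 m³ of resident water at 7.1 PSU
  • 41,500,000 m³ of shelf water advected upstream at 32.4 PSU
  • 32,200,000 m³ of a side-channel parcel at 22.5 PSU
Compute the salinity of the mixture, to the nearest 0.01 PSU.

24.87 PSU

Mass of salt is conserved:
salt = 13,300,000×7.1 + 41,500,000×32.4 + 32,200,000×22.5 = 94,430,000 + 1,344,600,000 + 724,500,000 = 2,163,530,000
volume = 13,300,000 + 41,500,000 + 32,200,000 = 87,000,000 m³
S = 2,163,530,000 / 87,000,000 = 24.8682 PSU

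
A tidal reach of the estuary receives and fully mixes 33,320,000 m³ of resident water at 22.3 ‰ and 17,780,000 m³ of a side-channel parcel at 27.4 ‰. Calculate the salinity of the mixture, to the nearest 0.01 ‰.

24.07 ‰

Weighted by volume,
salt = 33,320,000×22.3 + 17,780,000×27.4 = 743,036,000 + 487,172,000 = 1,230,208,000
volume = 33,320,000 + 17,780,000 = 51,100,000 m³
S = 1,230,208,000 / 51,100,000 = 24.0745 ‰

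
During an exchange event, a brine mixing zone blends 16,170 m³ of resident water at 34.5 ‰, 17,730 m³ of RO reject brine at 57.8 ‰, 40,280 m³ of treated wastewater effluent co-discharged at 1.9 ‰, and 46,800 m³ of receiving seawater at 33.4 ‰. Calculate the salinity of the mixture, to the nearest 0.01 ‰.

26.64 ‰

By conservation of dissolved salt,
salt = 16,170×34.5 + 17,730×57.8 + 40,280×1.9 + 46,800×33.4 = 557,865 + 1,024,794 + 76,532 + 1,563,120 = 3,222,311
volume = 16,170 + 17,730 + 40,280 + 46,800 = 120,980 m³
S = 3,222,311 / 120,980 = 26.6351 ‰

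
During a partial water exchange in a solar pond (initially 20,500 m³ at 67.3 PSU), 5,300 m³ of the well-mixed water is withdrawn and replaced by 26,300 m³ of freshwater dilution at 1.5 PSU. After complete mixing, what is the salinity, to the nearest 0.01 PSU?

25.60 PSU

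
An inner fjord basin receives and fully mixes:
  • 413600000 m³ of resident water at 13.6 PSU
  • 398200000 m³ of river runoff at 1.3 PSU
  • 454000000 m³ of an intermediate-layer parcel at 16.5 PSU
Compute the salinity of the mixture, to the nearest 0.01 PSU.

10.77 PSU

Weighted by volume,
salt = 413,600,000×13.6 + 398,200,000×1.3 + 454,000,000×16.5 = 5,624,960,000 + 517,660,000 + 7,491,000,000 = 13,633,620,000
volume = 413,600,000 + 398,200,000 + 454,000,000 = 1,265,800,000 m³
S = 13,633,620,000 / 1,265,800,000 = 10.7708 PSU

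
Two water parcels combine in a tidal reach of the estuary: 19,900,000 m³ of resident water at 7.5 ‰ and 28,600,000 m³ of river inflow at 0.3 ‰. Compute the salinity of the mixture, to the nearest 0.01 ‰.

3.25 ‰

Total salt / total volume:
salt = 19,900,000×7.5 + 28,600,000×0.3 = 149,250,000 + 8,580,000 = 157,830,000
volume = 19,900,000 + 28,600,000 = 48,500,000 m³
S = 157,830,000 / 48,500,000 = 3.2542 ‰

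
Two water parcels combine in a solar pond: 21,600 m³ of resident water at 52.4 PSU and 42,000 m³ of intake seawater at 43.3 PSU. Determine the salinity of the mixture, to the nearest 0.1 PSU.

46.4 PSU

Total salt / total volume:
salt = 21,600×52.4 + 42,000×43.3 = 1,131,840 + 1,818,600 = 2,950,440
volume = 21,600 + 42,000 = 63,600 m³
S = 2,950,440 / 63,600 = 46.391 PSU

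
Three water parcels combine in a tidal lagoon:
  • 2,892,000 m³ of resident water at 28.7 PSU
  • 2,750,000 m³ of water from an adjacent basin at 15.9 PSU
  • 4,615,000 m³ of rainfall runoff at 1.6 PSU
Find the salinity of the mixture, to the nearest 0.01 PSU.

13.07 PSU

By conservation of dissolved salt,
salt = 2,892,000×28.7 + 2,750,000×15.9 + 4,615,000×1.6 = 83,000,400 + 43,725,000 + 7,384,000 = 134,109,400
volume = 2,892,000 + 2,750,000 + 4,615,000 = 10,257,000 m³
S = 134,109,400 / 10,257,000 = 13.0749 PSU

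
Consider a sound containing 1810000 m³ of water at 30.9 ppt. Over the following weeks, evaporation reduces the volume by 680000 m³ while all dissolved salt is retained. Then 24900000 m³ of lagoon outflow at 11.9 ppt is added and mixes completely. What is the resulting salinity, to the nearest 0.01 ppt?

13.53 ppt

After evaporation: salt = 1,810,000×30.9 = 55,929,000; volume = 1,810,000 − 680,000 = 1,130,000 m³
After mixing: salt = 55,929,000 + 24,900,000×11.9 = 352,239,000; volume = 1,130,000 + 24,900,000 = 26,030,000 m³
S = 352,239,000 / 26,030,000 = 13.532 ppt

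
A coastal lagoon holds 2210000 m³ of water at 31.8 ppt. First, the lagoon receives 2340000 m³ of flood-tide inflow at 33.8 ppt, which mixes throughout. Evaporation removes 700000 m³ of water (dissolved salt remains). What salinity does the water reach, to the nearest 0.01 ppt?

38.80 ppt

After mixing: salt = 2,210,000×31.8 + 2,340,000×33.8 = 149,370,000; volume = 4,550,000 m³
After evaporation: salt unchanged = 149,370,000; volume = 4,550,000 − 700,000 = 3,850,000 m³
S = 149,370,000 / 3,850,000 = 38.7974 ppt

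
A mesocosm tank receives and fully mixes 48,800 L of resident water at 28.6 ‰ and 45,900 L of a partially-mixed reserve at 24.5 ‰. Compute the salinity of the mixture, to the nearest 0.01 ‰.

26.61 ‰

Salt balance:
salt = 48,800×28.6 + 45,900×24.5 = 1,395,680 + 1,124,550 = 2,520,230
volume = 48,800 + 45,900 = 94,700 L
S = 2,520,230 / 94,700 = 26.6128 ‰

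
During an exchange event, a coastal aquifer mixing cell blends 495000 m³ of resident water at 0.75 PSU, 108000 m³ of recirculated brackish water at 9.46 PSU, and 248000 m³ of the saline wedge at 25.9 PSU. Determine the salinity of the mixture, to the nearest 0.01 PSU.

Weighted by volume,
salt = 495,000×0.75 + 108,000×9.46 + 248,000×25.9 = 371,250 + 1,021,680 + 6,423,200 = 7,816,130
volume = 495,000 + 108,000 + 248,000 = 851,000 m³
S = 7,816,130 / 851,000 = 9.1846 PSU

9.18 PSU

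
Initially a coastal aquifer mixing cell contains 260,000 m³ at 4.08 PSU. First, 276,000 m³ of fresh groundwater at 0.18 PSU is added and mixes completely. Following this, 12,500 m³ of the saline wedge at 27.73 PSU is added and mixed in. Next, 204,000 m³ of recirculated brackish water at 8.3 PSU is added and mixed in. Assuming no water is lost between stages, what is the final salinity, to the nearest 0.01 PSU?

4.19 PSU

Weighted by volume,
Initial salt = 260,000×4.08 = 1,060,800
After stage 1: salt = 1,060,800 + 276,000×0.18 = 1,110,480; volume = 536,000 m³; S = 2.072 PSU
After stage 2: salt = 1,110,480 + 12,500×27.73 = 1,457,105; volume = 548,500 m³; S = 2.657 PSU
After stage 3: salt = 1,457,105 + 204,000×8.3 = 3,150,305; volume = 752,500 m³
S = 3,150,305 / 752,500 = 4.1865 PSU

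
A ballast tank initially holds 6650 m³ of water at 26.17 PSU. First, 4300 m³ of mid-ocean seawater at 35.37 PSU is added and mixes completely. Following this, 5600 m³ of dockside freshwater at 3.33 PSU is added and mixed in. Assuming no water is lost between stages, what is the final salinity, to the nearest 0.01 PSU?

By conservation of dissolved salt,
Initial salt = 6,650×26.17 = 174,030.5
After stage 1: salt = 174,030.5 + 4,300×35.37 = 326,121.5; volume = 10,950 m³; S = 29.783 PSU
After stage 2: salt = 326,121.5 + 5,600×3.33 = 344,769.5; volume = 16,550 m³
S = 344,769.5 / 16,550 = 20.832 PSU

20.83 PSU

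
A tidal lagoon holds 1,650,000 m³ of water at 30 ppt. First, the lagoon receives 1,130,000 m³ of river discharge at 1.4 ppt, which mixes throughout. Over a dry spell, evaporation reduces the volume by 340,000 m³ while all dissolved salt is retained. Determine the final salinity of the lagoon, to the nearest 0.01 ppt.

20.94 ppt

After mixing: salt = 1,650,000×30 + 1,130,000×1.4 = 51,082,000; volume = 2,780,000 m³
After evaporation: salt unchanged = 51,082,000; volume = 2,780,000 − 340,000 = 2,440,000 m³
S = 51,082,000 / 2,440,000 = 20.9352 ppt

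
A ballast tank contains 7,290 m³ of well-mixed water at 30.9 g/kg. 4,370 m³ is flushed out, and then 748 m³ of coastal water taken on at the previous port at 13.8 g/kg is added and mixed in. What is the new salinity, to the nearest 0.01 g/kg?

Remaining after removal: 2,920 m³ at 30.9 g/kg (salt = 90,228)
After addition: salt = 90,228 + 748×13.8 = 100,550.4; volume = 3,668 m³
S = 100,550.4 / 3,668 = 27.4129 g/kg

27.41 g/kg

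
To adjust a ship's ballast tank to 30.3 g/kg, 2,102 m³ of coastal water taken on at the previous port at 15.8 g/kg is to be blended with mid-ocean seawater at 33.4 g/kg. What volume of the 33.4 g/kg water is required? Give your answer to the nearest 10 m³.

9830 m³

Salt balance: 2,102×15.8 + V×33.4 = (2,102+V)×30.3
33,211.6 + 33.4V = 63,690.6 + 30.3V
30,479 = 3.1V
V = 9,831.94 m³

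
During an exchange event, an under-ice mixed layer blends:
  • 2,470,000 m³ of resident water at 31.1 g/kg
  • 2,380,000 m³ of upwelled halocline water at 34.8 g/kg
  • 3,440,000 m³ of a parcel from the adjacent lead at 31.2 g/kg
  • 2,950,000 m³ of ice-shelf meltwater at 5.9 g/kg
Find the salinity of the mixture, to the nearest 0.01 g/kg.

Mass of salt is conserved:
salt = 2,470,000×31.1 + 2,380,000×34.8 + 3,440,000×31.2 + 2,950,000×5.9 = 76,817,000 + 82,824,000 + 107,328,000 + 17,405,000 = 284,374,000
volume = 2,470,000 + 2,380,000 + 3,440,000 + 2,950,000 = 11,240,000 m³
S = 284,374,000 / 11,240,000 = 25.3002 g/kg

25.30 g/kg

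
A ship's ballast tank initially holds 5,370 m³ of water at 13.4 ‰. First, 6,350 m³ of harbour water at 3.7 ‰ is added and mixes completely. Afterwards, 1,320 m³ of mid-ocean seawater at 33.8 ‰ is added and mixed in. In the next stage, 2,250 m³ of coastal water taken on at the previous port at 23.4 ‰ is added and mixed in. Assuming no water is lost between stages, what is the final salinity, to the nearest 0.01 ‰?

12.60 ‰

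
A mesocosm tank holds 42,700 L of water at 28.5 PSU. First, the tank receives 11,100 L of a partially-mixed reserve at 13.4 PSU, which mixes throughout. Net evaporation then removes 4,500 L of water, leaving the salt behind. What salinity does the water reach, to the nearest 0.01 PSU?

27.70 PSU

After mixing: salt = 42,700×28.5 + 11,100×13.4 = 1,365,690; volume = 53,800 L
After evaporation: salt unchanged = 1,365,690; volume = 53,800 − 4,500 = 49,300 L
S = 1,365,690 / 49,300 = 27.7016 PSU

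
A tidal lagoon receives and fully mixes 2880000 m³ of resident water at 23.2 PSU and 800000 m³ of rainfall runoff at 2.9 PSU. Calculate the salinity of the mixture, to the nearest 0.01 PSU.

18.79 PSU

By conservation of dissolved salt,
salt = 2,880,000×23.2 + 800,000×2.9 = 66,816,000 + 2,320,000 = 69,136,000
volume = 2,880,000 + 800,000 = 3,680,000 m³
S = 69,136,000 / 3,680,000 = 18.787 PSU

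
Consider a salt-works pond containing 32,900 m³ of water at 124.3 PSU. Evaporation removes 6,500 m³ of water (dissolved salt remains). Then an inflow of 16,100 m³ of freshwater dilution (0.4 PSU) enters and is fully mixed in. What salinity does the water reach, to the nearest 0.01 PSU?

96.37 PSU

After evaporation: salt = 32,900×124.3 = 4,089,470; volume = 32,900 − 6,500 = 26,400 m³
After mixing: salt = 4,089,470 + 16,100×0.4 = 4,095,910; volume = 26,400 + 16,100 = 42,500 m³
S = 4,095,910 / 42,500 = 96.3744 PSU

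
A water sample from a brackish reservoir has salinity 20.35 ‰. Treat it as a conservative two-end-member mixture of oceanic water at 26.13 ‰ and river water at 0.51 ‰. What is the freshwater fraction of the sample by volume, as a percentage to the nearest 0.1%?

Let f be the freshwater fraction. Salt balance per unit volume:
f×0.51 + (1−f)×26.13 = 20.35
f = (26.13 − 20.35) / (26.13 − 0.51) = 5.78/25.62 = 0.2256

22.6%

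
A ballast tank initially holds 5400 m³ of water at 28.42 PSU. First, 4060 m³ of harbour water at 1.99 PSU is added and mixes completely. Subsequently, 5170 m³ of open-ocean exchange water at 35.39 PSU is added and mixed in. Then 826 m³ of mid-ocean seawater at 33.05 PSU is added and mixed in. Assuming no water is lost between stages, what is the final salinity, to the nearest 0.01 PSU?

By conservation of dissolved salt,
Initial salt = 5,400×28.42 = 153,468
After stage 1: salt = 153,468 + 4,060×1.99 = 161,547.4; volume = 9,460 m³; S = 17.077 PSU
After stage 2: salt = 161,547.4 + 5,170×35.39 = 344,513.7; volume = 14,630 m³; S = 23.548 PSU
After stage 3: salt = 344,513.7 + 826×33.05 = 371,813; volume = 15,456 m³
S = 371,813 / 15,456 = 24.0562 PSU

24.06 PSU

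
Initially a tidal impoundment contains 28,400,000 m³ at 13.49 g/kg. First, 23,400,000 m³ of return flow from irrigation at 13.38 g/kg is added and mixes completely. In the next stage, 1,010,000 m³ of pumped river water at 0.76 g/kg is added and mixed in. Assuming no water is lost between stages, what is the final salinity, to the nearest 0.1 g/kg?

13.2 g/kg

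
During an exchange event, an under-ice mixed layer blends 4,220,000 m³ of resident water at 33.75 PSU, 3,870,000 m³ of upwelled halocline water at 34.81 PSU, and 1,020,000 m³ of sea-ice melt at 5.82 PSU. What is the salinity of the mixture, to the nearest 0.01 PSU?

31.07 PSU

By conservation of dissolved salt,
salt = 4,220,000×33.75 + 3,870,000×34.81 + 1,020,000×5.82 = 142,425,000 + 134,714,700 + 5,936,400 = 283,076,100
volume = 4,220,000 + 3,870,000 + 1,020,000 = 9,110,000 m³
S = 283,076,100 / 9,110,000 = 31.0731 PSU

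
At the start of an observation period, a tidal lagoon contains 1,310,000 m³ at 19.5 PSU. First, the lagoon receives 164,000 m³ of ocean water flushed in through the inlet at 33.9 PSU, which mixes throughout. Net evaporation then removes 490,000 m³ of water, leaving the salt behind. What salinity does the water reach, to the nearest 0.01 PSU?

31.61 PSU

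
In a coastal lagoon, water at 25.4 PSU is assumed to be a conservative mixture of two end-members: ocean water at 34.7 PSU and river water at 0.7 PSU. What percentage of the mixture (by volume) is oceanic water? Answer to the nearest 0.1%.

Let g be the oceanic fraction. Salt balance per unit volume:
g×34.7 + (1−g)×0.7 = 25.4
g = (25.4 − 0.7) / (34.7 − 0.7) = 24.7/34 = 0.7265

72.6%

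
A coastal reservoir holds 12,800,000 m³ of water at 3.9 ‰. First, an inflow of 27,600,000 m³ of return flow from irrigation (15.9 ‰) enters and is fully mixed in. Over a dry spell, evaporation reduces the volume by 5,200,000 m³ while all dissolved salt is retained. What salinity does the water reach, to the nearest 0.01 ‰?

After mixing: salt = 12,800,000×3.9 + 27,600,000×15.9 = 488,760,000; volume = 40,400,000 m³
After evaporation: salt unchanged = 488,760,000; volume = 40,400,000 − 5,200,000 = 35,200,000 m³
S = 488,760,000 / 35,200,000 = 13.8852 ‰

13.89 ‰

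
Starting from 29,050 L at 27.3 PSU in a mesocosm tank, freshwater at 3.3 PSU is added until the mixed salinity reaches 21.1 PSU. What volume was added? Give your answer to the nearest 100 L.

10100 L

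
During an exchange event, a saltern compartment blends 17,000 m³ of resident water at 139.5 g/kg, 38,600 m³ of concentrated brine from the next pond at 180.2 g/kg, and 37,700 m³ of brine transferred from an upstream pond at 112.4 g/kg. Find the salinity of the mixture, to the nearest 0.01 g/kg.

Salt balance:
salt = 17,000×139.5 + 38,600×180.2 + 37,700×112.4 = 2,371,500 + 6,955,720 + 4,237,480 = 13,564,700
volume = 17,000 + 38,600 + 37,700 = 93,300 m³
S = 13,564,700 / 93,300 = 145.388 g/kg

145.39 g/kg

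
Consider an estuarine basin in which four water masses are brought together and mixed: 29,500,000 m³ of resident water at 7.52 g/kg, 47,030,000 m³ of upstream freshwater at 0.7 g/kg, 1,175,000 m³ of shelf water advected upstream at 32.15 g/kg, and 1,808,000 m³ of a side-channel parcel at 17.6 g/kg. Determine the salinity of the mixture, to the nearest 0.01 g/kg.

4.08 g/kg

By conservation of dissolved salt,
salt = 29,500,000×7.52 + 47,030,000×0.7 + 1,175,000×32.15 + 1,808,000×17.6 = 221,840,000 + 32,921,000 + 37,776,250 + 31,820,800 = 324,358,050
volume = 29,500,000 + 47,030,000 + 1,175,000 + 1,808,000 = 79,513,000 m³
S = 324,358,050 / 79,513,000 = 4.0793 g/kg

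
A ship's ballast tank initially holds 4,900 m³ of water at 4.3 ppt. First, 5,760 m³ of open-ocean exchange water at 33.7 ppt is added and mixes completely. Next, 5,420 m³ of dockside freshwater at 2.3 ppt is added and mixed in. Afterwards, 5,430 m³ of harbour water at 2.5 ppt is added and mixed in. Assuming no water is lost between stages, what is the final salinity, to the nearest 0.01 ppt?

11.21 ppt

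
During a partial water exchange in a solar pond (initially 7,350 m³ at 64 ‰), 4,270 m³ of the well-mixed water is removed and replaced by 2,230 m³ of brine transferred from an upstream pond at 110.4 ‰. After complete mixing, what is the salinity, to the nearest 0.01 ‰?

83.49 ‰

Remaining after removal: 3,080 m³ at 64 ‰ (salt = 197,120)
After addition: salt = 197,120 + 2,230×110.4 = 443,312; volume = 5,310 m³
S = 443,312 / 5,310 = 83.4863 ‰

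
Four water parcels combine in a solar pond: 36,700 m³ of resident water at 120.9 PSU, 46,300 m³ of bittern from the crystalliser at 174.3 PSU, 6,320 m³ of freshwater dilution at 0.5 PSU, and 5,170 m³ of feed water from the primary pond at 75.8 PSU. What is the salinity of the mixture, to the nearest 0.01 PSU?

Mass of salt is conserved:
salt = 36,700×120.9 + 46,300×174.3 + 6,320×0.5 + 5,170×75.8 = 4,437,030 + 8,070,090 + 3,160 + 391,886 = 12,902,166
volume = 36,700 + 46,300 + 6,320 + 5,170 = 94,490 m³
S = 12,902,166 / 94,490 = 136.5453 PSU

136.55 PSU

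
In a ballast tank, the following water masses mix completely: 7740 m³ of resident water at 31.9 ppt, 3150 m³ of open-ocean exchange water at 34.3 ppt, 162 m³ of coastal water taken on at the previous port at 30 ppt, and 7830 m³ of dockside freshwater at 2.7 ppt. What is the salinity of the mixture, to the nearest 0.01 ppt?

Salt balance:
salt = 7,740×31.9 + 3,150×34.3 + 162×30 + 7,830×2.7 = 246,906 + 108,045 + 4,860 + 21,141 = 380,952
volume = 7,740 + 3,150 + 162 + 7,830 = 18,882 m³
S = 380,952 / 18,882 = 20.1754 ppt

20.18 ppt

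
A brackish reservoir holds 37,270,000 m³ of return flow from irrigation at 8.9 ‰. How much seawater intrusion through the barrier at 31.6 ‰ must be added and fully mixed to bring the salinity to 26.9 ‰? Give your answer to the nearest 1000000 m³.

Salt balance: 37,270,000×8.9 + V×31.6 = (37,270,000+V)×26.9
331,703,000 + 31.6V = 1,002,563,000 + 26.9V
670,860,000 = 4.7V
V = 142,736,170.21 m³

143000000 m³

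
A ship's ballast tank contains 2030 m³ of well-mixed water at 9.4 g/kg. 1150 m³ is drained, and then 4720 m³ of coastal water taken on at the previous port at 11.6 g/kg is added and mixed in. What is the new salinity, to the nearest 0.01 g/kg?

11.25 g/kg

Remaining after removal: 880 m³ at 9.4 g/kg (salt = 8,272)
After addition: salt = 8,272 + 4,720×11.6 = 63,024; volume = 5,600 m³
S = 63,024 / 5,600 = 11.2543 g/kg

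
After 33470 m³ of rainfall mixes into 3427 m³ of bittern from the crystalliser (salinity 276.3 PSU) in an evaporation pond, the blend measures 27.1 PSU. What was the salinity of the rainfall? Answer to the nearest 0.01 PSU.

1.58 PSU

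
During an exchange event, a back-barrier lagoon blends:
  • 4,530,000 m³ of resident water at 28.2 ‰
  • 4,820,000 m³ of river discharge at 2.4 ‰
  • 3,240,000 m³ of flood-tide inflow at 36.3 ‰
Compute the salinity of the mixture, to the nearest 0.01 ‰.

20.41 ‰

Mass of salt is conserved:
salt = 4,530,000×28.2 + 4,820,000×2.4 + 3,240,000×36.3 = 127,746,000 + 11,568,000 + 117,612,000 = 256,926,000
volume = 4,530,000 + 4,820,000 + 3,240,000 = 12,590,000 m³
S = 256,926,000 / 12,590,000 = 20.4071 ‰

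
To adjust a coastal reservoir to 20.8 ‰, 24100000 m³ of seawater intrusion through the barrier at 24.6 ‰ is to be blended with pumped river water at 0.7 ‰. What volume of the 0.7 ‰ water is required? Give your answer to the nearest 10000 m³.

Salt balance: 24,100,000×24.6 + V×0.7 = (24,100,000+V)×20.8
592,860,000 + 0.7V = 501,280,000 + 20.8V
91,580,000 = 20.1V
V = 4,556,218.91 m³

4560000 m³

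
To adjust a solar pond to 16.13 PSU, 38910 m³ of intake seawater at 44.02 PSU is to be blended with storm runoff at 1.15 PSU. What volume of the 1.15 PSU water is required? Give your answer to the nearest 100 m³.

Salt balance: 38,910×44.02 + V×1.15 = (38,910+V)×16.13
1,712,818.2 + 1.15V = 627,618.3 + 16.13V
1,085,199.9 = 14.98V
V = 72,443.25 m³

72400 m³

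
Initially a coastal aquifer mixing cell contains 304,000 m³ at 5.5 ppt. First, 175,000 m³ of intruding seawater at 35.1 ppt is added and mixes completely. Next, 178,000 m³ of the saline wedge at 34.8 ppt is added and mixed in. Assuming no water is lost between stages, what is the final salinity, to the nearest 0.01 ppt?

Salt balance:
Initial salt = 304,000×5.5 = 1,672,000
After stage 1: salt = 1,672,000 + 175,000×35.1 = 7,814,500; volume = 479,000 m³; S = 16.314 ppt
After stage 2: salt = 7,814,500 + 178,000×34.8 = 14,008,900; volume = 657,000 m³
S = 14,008,900 / 657,000 = 21.3225 ppt

21.32 ppt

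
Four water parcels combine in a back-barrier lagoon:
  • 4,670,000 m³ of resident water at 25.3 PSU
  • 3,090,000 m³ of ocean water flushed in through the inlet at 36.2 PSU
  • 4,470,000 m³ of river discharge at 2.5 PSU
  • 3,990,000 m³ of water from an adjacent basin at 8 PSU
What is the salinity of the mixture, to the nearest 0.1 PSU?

16.8 PSU

Salt balance:
salt = 4,670,000×25.3 + 3,090,000×36.2 + 4,470,000×2.5 + 3,990,000×8 = 118,151,000 + 111,858,000 + 11,175,000 + 31,920,000 = 273,104,000
volume = 4,670,000 + 3,090,000 + 4,470,000 + 3,990,000 = 16,220,000 m³
S = 273,104,000 / 16,220,000 = 16.837 PSU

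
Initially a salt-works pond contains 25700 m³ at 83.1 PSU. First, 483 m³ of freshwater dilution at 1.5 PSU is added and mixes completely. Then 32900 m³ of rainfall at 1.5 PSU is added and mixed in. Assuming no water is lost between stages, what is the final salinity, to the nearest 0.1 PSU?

By conservation of dissolved salt,
Initial salt = 25,700×83.1 = 2,135,670
After stage 1: salt = 2,135,670 + 483×1.5 = 2,136,394.5; volume = 26,183 m³; S = 81.595 PSU
After stage 2: salt = 2,136,394.5 + 32,900×1.5 = 2,185,744.5; volume = 59,083 m³
S = 2,185,744.5 / 59,083 = 36.9945 PSU

37.0 PSU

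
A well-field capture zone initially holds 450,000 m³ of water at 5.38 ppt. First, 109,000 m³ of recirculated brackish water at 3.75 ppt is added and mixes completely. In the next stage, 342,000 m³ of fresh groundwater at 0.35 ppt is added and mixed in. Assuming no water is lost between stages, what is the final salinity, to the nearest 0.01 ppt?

3.27 ppt

Weighted by volume,
Initial salt = 450,000×5.38 = 2,421,000
After stage 1: salt = 2,421,000 + 109,000×3.75 = 2,829,750; volume = 559,000 m³; S = 5.062 ppt
After stage 2: salt = 2,829,750 + 342,000×0.35 = 2,949,450; volume = 901,000 m³
S = 2,949,450 / 901,000 = 3.2735 ppt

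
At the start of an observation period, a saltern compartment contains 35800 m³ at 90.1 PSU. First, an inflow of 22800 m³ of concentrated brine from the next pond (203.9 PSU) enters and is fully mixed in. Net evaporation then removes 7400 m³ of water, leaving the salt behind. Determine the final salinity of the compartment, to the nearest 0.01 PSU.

After mixing: salt = 35,800×90.1 + 22,800×203.9 = 7,874,500; volume = 58,600 m³
After evaporation: salt unchanged = 7,874,500; volume = 58,600 − 7,400 = 51,200 m³
S = 7,874,500 / 51,200 = 153.7988 PSU

153.80 PSU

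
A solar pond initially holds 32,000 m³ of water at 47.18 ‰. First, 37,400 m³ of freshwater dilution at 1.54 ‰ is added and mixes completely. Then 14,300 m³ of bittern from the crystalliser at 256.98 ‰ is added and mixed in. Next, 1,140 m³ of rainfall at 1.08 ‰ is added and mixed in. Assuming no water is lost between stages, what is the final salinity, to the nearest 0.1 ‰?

61.8 ‰

Mass of salt is conserved:
Initial salt = 32,000×47.18 = 1,509,760
After stage 1: salt = 1,509,760 + 37,400×1.54 = 1,567,356; volume = 69,400 m³; S = 22.584 ‰
After stage 2: salt = 1,567,356 + 14,300×256.98 = 5,242,170; volume = 83,700 m³; S = 62.63 ‰
After stage 3: salt = 5,242,170 + 1,140×1.08 = 5,243,401.2; volume = 84,840 m³
S = 5,243,401.2 / 84,840 = 61.8034 ‰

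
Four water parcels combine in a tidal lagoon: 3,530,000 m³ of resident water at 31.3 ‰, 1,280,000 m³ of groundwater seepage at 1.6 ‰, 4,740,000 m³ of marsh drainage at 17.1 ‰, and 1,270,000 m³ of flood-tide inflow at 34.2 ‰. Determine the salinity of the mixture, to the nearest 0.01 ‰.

21.91 ‰

By conservation of dissolved salt,
salt = 3,530,000×31.3 + 1,280,000×1.6 + 4,740,000×17.1 + 1,270,000×34.2 = 110,489,000 + 2,048,000 + 81,054,000 + 43,434,000 = 237,025,000
volume = 3,530,000 + 1,280,000 + 4,740,000 + 1,270,000 = 10,820,000 m³
S = 237,025,000 / 10,820,000 = 21.9062 ‰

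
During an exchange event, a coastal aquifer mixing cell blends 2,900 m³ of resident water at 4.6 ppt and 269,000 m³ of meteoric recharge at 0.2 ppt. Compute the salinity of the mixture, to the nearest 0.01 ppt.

Weighted by volume,
salt = 2,900×4.6 + 269,000×0.2 = 13,340 + 53,800 = 67,140
volume = 2,900 + 269,000 = 271,900 m³
S = 67,140 / 271,900 = 0.2469 ppt

0.25 ppt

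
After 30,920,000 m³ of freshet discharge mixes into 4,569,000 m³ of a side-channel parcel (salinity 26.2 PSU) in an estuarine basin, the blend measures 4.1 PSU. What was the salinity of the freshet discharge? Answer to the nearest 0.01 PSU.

0.83 PSU

Salt balance: 4,569,000×26.2 + 30,920,000×S = 35,489,000×4.1
119,707,800 + 30,920,000·S = 145,504,900
S = (145,504,900 − 119,707,800) / 30,920,000 = 0.8343 PSU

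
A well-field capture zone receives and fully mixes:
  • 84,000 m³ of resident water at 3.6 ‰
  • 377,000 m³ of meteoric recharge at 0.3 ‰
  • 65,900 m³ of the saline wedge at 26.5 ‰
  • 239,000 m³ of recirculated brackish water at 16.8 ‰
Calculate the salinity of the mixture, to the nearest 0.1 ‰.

8.1 ‰

Total salt / total volume:
salt = 84,000×3.6 + 377,000×0.3 + 65,900×26.5 + 239,000×16.8 = 302,400 + 113,100 + 1,746,350 + 4,015,200 = 6,177,050
volume = 84,000 + 377,000 + 65,900 + 239,000 = 765,900 m³
S = 6,177,050 / 765,900 = 8.065 ‰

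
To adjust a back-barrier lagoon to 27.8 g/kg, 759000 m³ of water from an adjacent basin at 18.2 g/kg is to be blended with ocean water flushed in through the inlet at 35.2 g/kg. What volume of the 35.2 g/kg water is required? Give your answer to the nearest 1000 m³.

985000 m³

Salt balance: 759,000×18.2 + V×35.2 = (759,000+V)×27.8
13,813,800 + 35.2V = 21,100,200 + 27.8V
7,286,400 = 7.4V
V = 984,648.65 m³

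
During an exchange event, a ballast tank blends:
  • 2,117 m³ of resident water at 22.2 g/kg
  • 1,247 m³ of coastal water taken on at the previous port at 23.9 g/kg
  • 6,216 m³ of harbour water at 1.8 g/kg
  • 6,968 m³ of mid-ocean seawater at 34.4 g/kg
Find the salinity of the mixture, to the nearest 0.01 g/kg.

19.80 g/kg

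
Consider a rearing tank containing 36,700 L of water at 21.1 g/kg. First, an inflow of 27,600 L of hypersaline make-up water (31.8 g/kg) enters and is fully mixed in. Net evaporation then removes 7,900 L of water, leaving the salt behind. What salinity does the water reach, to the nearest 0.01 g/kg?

29.29 g/kg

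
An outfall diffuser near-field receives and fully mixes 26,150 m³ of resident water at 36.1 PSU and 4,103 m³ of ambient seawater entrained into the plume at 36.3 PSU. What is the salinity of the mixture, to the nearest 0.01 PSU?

By conservation of dissolved salt,
salt = 26,150×36.1 + 4,103×36.3 = 944,015 + 148,938.9 = 1,092,953.9
volume = 26,150 + 4,103 = 30,253 m³
S = 1,092,953.9 / 30,253 = 36.1271 PSU

36.13 PSU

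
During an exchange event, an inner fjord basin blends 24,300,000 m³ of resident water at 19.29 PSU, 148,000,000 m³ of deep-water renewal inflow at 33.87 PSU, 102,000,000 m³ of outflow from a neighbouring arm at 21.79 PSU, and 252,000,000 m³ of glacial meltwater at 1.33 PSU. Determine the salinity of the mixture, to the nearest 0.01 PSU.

Salt balance:
salt = 24,300,000×19.29 + 148,000,000×33.87 + 102,000,000×21.79 + 252,000,000×1.33 = 468,747,000 + 5,012,760,000 + 2,222,580,000 + 335,160,000 = 8,039,247,000
volume = 24,300,000 + 148,000,000 + 102,000,000 + 252,000,000 = 526,300,000 m³
S = 8,039,247,000 / 526,300,000 = 15.275 PSU

15.28 PSU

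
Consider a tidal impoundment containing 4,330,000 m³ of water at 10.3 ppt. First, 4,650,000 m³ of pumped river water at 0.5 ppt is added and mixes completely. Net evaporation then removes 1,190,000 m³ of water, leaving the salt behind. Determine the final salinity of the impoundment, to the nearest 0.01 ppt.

After mixing: salt = 4,330,000×10.3 + 4,650,000×0.5 = 46,924,000; volume = 8,980,000 m³
After evaporation: salt unchanged = 46,924,000; volume = 8,980,000 − 1,190,000 = 7,790,000 m³
S = 46,924,000 / 7,790,000 = 6.0236 ppt

6.02 ppt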